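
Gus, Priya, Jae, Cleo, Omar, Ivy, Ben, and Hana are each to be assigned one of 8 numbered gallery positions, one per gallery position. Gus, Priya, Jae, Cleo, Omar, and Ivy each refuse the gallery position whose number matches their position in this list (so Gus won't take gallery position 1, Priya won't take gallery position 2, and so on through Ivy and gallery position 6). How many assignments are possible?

Let Aᵢ (for 1 ≤ i ≤ 6) be the placements that put person i in their forbidden gallery position. Any j of these fix j positions, leaving (8−j)! ways to fill the rest, and there are C(6,j) ways to pick which j.
By inclusion–exclusion, the number of valid placements is Σ_{j=0}^{6} (−1)^j C(6,j)·(8−j)!.
Computing: 40320 − 30240 + 10800 − 2400 + 360 − 36 + 2 = 18806.

18806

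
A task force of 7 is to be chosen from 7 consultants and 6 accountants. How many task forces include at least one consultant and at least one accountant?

Total 7-person selections from all 13: C(13,7) = 1716.
Selections missing a whole group: no consultants → C(6,7) = 0; no accountants → C(7,7) = 1.
Both groups omitted at once is impossible, so 1716 − 1 = 1715.

1715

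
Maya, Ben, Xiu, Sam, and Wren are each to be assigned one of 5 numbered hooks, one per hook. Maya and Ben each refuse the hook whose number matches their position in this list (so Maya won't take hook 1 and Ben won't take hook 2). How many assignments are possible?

Let Aᵢ (for i ∈ {1, 2}) be the placements that put person i in their forbidden hook. Any j of these fix j positions, leaving (5−j)! ways to fill the rest, and there are C(2,j) ways to pick which j.
By inclusion–exclusion, the number of valid placements is Σ_{j=0}^{2} (−1)^j C(2,j)·(5−j)!.
Computing: 120 − 48 + 6 = 78.

78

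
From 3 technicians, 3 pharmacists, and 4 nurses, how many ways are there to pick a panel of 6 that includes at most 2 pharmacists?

175

Split by how many pharmacists are chosen (0 through 2).
Sum: C(3,0)·C(7,6) + C(3,1)·C(7,5) + C(3,2)·C(7,4) = 7 + 63 + 105 = 175.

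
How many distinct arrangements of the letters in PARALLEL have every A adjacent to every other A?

Treat the 2 copies of A as a single block. The multiset to arrange is then {AA, E, L, L, L, P, R}, 7 items in all.
That gives (7)!/(3!) = 840 arrangements.

840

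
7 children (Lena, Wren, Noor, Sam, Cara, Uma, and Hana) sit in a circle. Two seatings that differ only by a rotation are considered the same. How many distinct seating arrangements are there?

720

Fix one person's seat to break rotational symmetry; the remaining 6 people can be arranged in (6)! = 720 ways.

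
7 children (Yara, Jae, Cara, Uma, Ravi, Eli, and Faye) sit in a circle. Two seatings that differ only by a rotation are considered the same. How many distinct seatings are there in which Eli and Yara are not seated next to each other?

Without the restriction there are (6)! = 720 seatings.
Those with Eli next to Yara: fuse the pair into one unit and seat 6 units around a circle — 2·(5)! = 240.
Subtracting, 720 − 240 = 480.

480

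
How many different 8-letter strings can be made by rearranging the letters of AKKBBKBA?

560

The 8 letters of AKKBBKBA have repeats: A appearing twice, B appearing 3 times, and K appearing 3 times.
So there are 8! / (3!·3!·2!) = 560 distinguishable arrangements.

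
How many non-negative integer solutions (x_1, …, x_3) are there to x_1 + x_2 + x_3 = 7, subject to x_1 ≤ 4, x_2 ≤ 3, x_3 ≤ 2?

6

By stars and bars, unrestricted non-negative solutions to x_1+…+x_3 = 7 number C(7+2,2) = 36.
Subtract solutions that violate a single cap (substitute x_i' = x_i − (cap_i+1)): x_1 ≥ 5 gives C(4,2) = 6; x_2 ≥ 4 gives C(5,2) = 10; x_3 ≥ 3 gives C(6,2) = 15. Together 31.
Add back pairs where two caps are both exceeded: 0 + 0 + 1 = 1.
By inclusion–exclusion the count is 36 − 31 + 1 = 6.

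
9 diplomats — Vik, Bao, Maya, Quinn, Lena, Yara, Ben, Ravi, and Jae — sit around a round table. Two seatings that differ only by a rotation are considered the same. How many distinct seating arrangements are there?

Fix one person's seat to break rotational symmetry; the remaining 8 people can be arranged in (8)! = 40320 ways.

40320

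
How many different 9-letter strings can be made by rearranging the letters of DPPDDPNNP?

DPPDDPNNP has 9 letters with D appearing 3 times, N appearing twice, and P appearing 4 times.
So there are 9! / (4!·3!·2!) = 1260 distinguishable arrangements.

1260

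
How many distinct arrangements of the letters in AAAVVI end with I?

10

Fix I in the last position and arrange the remaining 5 letters.
Those 5 letters have A appearing 3 times and V appearing twice, giving (5)!/(3!·2!) = 10.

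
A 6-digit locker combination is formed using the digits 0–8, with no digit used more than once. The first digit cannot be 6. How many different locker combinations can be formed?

53760

The first digit has 9−1 = 8 choices (anything except 6).
The remaining 5 digits are filled from the other 8 symbols without repetition: 8 × 7 × 6 × 5 × 4 = 6720.
Total: 8 × 6720 = 53760.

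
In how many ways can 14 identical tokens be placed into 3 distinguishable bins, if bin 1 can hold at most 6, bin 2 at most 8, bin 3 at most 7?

Without the upper bounds there are C(16,2) = 120 ways to split 14 among 3 bins.
Subtract solutions that violate a single cap (substitute x_i' = x_i − (cap_i+1)): x_1 ≥ 7 gives C(9,2) = 36; x_2 ≥ 9 gives C(7,2) = 21; x_3 ≥ 8 gives C(8,2) = 28. Together 85.
No two caps can be exceeded simultaneously, so the pair terms are all 0.
By inclusion–exclusion the count is 120 − 85 + 0 = 35.

35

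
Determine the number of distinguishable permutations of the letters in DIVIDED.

420

The 7 letters of DIVIDED have repeats: D appearing 3 times and I appearing twice.
The number of distinct arrangements is 7!/(3!·2!) = 5040/12 = 420.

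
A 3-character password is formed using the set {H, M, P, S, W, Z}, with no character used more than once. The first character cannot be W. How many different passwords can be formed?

100

The first character has 6−1 = 5 choices (anything except W).
The remaining 2 characters are filled from the other 5 symbols without repetition: 5 × 4 = 20.
Total: 5 × 20 = 100.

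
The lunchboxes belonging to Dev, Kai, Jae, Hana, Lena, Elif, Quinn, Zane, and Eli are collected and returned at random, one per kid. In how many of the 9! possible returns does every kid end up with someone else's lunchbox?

Count assignments avoiding every fixed point. For any j of the 9 kids fixed to their own lunchbox, the other 9−j can be arranged in (9−j)! ways.
By inclusion–exclusion this is Σ_{j=0}^{9} (−1)^j C(9,j)·(9−j)!.
Computing: 362880 − 362880 + 181440 − 60480 + 15120 − 3024 + 504 − 72 + 9 − 1 = 133496.

133496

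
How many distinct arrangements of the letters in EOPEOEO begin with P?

Fix P in the first position and arrange the remaining 6 letters.
Those 6 letters have E appearing 3 times and O appearing 3 times, giving (6)!/(3!·3!) = 20.

20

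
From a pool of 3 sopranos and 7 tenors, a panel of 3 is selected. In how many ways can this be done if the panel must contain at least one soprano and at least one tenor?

84

Unrestricted: C(10,3) = 120 ways to pick any 3 of the 10.
Selections missing a whole group: no sopranos → C(7,3) = 35; no tenors → C(3,3) = 1.
Both groups omitted at once is impossible, so 120 − 36 = 84.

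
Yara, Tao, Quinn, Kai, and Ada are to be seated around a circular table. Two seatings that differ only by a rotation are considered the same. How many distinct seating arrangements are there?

Around a circle, 5 distinct people have 5!/5 = (4)! = 24 rotationally distinct seatings.

24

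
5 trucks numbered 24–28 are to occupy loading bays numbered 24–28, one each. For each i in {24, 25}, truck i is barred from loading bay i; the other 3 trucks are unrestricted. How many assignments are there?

Let Aᵢ (for i ∈ {24, 25}) be the placements that put truck i in its forbidden loading bay. Any j of these fix j positions, leaving (5−j)! ways to fill the rest, and there are C(2,j) ways to pick which j.
By inclusion–exclusion, the number of valid placements is Σ_{j=0}^{2} (−1)^j C(2,j)·(5−j)!.
Computing: 120 − 48 + 6 = 78.

78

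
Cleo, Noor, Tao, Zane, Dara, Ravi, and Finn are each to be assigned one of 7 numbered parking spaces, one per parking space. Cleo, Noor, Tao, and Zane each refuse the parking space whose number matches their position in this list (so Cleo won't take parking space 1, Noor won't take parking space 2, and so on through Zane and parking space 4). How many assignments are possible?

Let Aᵢ (for 1 ≤ i ≤ 4) be the placements that put person i in their forbidden parking space. Any j of these fix j positions, leaving (7−j)! ways to fill the rest, and there are C(4,j) ways to pick which j.
By inclusion–exclusion, the number of valid placements is Σ_{j=0}^{4} (−1)^j C(4,j)·(7−j)!.
Computing: 5040 − 2880 + 720 − 96 + 6 = 2790.

2790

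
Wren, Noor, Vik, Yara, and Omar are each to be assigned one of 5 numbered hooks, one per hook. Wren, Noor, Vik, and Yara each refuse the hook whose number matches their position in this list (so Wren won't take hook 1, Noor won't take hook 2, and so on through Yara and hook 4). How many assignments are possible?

53

Let Aᵢ (for 1 ≤ i ≤ 4) be the placements that put person i in their forbidden hook. Any j of these fix j positions, leaving (5−j)! ways to fill the rest, and there are C(4,j) ways to pick which j.
By inclusion–exclusion, the number of valid placements is Σ_{j=0}^{4} (−1)^j C(4,j)·(5−j)!.
Computing: 120 − 96 + 36 − 8 + 1 = 53.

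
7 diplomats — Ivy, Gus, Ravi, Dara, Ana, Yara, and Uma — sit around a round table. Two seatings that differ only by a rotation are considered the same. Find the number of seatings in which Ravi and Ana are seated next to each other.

Glue Ravi and Ana into a block (2 internal orders). Seating 6 units around a circle gives (5)! arrangements.
So 2 × (5)! = 2 × 120 = 240.

240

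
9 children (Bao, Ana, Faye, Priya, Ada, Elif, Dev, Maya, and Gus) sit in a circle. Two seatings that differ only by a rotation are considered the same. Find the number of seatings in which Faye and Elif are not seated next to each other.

30240

Without the restriction there are (8)! = 40320 seatings.
Those with Faye next to Elif: fuse the pair into one unit and seat 8 units around a circle — 2·(7)! = 10080.
Subtracting, 40320 − 10080 = 30240.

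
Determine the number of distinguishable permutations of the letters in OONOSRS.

420

Letter multiplicities in OONOSRS: N×1, O×3, R×1, S×2.
Dividing 7! = 5040 by 3!·2! = 12 for the repeated letters gives 420.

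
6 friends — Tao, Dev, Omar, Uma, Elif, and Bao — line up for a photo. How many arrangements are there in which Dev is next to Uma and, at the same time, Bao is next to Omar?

96

Treat {Dev,Uma} as one block (2 orders) and {Bao,Omar} as another (2 orders).
That leaves 4 units to arrange: 2 × 2 × 4! = 4 × 24 = 96.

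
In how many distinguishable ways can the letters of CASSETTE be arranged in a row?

5040

CASSETTE has 8 letters with E appearing twice, S appearing twice, and T appearing twice.
The number of distinct arrangements is 8!/(2!·2!·2!) = 40320/8 = 5040.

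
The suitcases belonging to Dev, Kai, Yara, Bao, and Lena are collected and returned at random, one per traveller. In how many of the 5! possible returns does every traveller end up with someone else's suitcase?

This is the derangement count D_5: permutations of 5 items with no fixed point.
By inclusion–exclusion this is Σ_{j=0}^{5} (−1)^j C(5,j)·(5−j)!.
Computing: 120 − 120 + 60 − 20 + 5 − 1 = 44.

44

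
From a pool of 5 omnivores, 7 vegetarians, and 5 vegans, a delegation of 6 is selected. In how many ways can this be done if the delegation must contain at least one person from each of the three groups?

10325

Unrestricted: C(17,6) = 12376 ways to pick any 6 of the 17.
Subtract selections that omit an entire group: no omnivores → C(12,6) = 924; no vegetarians → C(10,6) = 210; no vegans → C(12,6) = 924.
Add back selections omitting two groups (i.e. drawn from a single group): C(5,6) + C(7,6) + C(5,6) = 7.
By inclusion–exclusion: 12376 − 2058 + 7 = 10325.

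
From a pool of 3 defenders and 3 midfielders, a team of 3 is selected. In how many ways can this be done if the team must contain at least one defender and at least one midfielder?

Total 3-person selections from all 6: C(6,3) = 20.
Selections missing a whole group: no defenders → C(3,3) = 1; no midfielders → C(3,3) = 1.
Both groups omitted at once is impossible, so 20 − 2 = 18.

18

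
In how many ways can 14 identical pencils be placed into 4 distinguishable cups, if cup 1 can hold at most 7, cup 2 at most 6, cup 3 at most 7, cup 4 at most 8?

336

By stars and bars, unrestricted non-negative solutions to x_1+…+x_4 = 14 number C(14+3,3) = 680.
Subtract solutions that violate a single cap (substitute x_i' = x_i − (cap_i+1)): x_1 ≥ 8 gives C(9,3) = 84; x_2 ≥ 7 gives C(10,3) = 120; x_3 ≥ 8 gives C(9,3) = 84; x_4 ≥ 9 gives C(8,3) = 56. Together 344.
No two caps can be exceeded simultaneously, so the pair terms are all 0.
By inclusion–exclusion the count is 680 − 344 + 0 = 336.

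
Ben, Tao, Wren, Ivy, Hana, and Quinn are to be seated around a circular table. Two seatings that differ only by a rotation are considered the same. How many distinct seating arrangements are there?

Seat Ben anywhere (absorbing the rotational symmetry), then permute the other 5: (5)! = 120.

120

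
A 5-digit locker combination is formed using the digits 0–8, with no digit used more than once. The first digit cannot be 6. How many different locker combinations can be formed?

The first digit has 9−1 = 8 choices (anything except 6).
The remaining 4 digits are filled from the other 8 symbols without repetition: 8 × 7 × 6 × 5 = 1680.
Total: 8 × 1680 = 13440.

13440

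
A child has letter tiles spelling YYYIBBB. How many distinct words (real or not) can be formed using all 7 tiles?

The 7 letters of YYYIBBB have repeats: B appearing 3 times and Y appearing 3 times.
So there are 7! / (3!·3!) = 140 distinguishable arrangements.

140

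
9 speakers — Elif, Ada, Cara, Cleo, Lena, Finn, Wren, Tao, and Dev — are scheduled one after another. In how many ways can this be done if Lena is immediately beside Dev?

Treat {Lena, Dev} as a single unit. There are 8 units to order, and the pair itself can be ordered 2 ways.
That gives 2 × 8! = 2 × 40320 = 80640.

80640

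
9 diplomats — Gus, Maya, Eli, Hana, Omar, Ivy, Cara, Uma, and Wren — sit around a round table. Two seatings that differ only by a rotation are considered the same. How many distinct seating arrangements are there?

40320

Fix one person's seat to break rotational symmetry; the remaining 8 people can be arranged in (8)! = 40320 ways.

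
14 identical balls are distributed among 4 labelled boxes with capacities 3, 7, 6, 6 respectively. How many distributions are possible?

121

By stars and bars, unrestricted non-negative solutions to x_1+…+x_4 = 14 number C(14+3,3) = 680.
Subtract solutions that violate a single cap (substitute x_i' = x_i − (cap_i+1)): x_1 ≥ 4 gives C(13,3) = 286; x_2 ≥ 8 gives C(9,3) = 84; x_3 ≥ 7 gives C(10,3) = 120; x_4 ≥ 7 gives C(10,3) = 120. Together 610.
Add back pairs where two caps are both exceeded: 10 + 20 + 20 + 0 + 0 + 1 = 51.
By inclusion–exclusion the count is 680 − 610 + 51 = 121.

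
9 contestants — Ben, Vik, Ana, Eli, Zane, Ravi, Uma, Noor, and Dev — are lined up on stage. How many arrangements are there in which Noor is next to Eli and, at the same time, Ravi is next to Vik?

20160

Treat {Noor,Eli} as one block (2 orders) and {Ravi,Vik} as another (2 orders).
That leaves 7 units to arrange: 2 × 2 × 7! = 4 × 5040 = 20160.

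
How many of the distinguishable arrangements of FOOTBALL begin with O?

With the first slot taken by O, it remains to arrange the other 7 letters (FOTBALL).
Those 7 letters have L appearing twice, giving (7)!/(2!) = 2520.

2520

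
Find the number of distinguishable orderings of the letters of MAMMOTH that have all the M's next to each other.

Treat the 3 copies of M as a single block. The multiset to arrange is then {MMM, A, H, O, T}, 5 items in all.
All 5 items are distinct, so there are (5)! = 120 arrangements.

120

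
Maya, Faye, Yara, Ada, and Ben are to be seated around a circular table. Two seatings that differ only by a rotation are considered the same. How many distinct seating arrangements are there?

24

Seat Maya anywhere (absorbing the rotational symmetry), then permute the other 4: (4)! = 24.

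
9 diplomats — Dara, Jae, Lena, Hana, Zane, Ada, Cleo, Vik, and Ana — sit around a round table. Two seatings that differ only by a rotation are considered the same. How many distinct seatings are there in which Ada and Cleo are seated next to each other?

Glue Ada and Cleo into a block (2 internal orders). Seating 8 units around a circle gives (7)! arrangements.
So 2 × (7)! = 2 × 5040 = 10080.

10080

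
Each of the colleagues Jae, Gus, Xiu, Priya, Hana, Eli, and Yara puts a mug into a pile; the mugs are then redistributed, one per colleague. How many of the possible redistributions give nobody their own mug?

1854

This is the derangement count D_7: permutations of 7 items with no fixed point.
By inclusion–exclusion this is Σ_{j=0}^{7} (−1)^j C(7,j)·(7−j)!.
Computing: 5040 − 5040 + 2520 − 840 + 210 − 42 + 7 − 1 = 1854.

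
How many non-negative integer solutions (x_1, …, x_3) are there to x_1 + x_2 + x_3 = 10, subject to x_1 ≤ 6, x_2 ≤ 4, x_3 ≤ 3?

10

Without the upper bounds there are C(12,2) = 66 ways to split 10 among 3 variables.
Subtract solutions that violate a single cap (substitute x_i' = x_i − (cap_i+1)): x_1 ≥ 7 gives C(5,2) = 10; x_2 ≥ 5 gives C(7,2) = 21; x_3 ≥ 4 gives C(8,2) = 28. Together 59.
Add back pairs where two caps are both exceeded: 0 + 0 + 3 = 3.
By inclusion–exclusion the count is 66 − 59 + 3 = 10.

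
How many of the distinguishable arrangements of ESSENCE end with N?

Fix N in the last position and arrange the remaining 6 letters.
Those 6 letters have E appearing 3 times and S appearing twice, giving (6)!/(3!·2!) = 60.

60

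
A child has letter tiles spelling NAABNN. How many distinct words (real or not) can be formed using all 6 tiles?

60

NAABNN has 6 letters with A appearing twice and N appearing 3 times.
So there are 6! / (3!·2!) = 60 distinguishable arrangements.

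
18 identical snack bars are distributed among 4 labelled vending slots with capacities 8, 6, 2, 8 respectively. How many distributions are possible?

64

Without the upper bounds there are C(21,3) = 1330 ways to split 18 among 4 vending slots.
Subtract solutions that violate a single cap (substitute x_i' = x_i − (cap_i+1)): x_1 ≥ 9 gives C(12,3) = 220; x_2 ≥ 7 gives C(14,3) = 364; x_3 ≥ 3 gives C(18,3) = 816; x_4 ≥ 9 gives C(12,3) = 220. Together 1620.
Add back pairs where two caps are both exceeded: 10 + 84 + 1 + 165 + 10 + 84 = 354.
By inclusion–exclusion the count is 1330 − 1620 + 354 = 64.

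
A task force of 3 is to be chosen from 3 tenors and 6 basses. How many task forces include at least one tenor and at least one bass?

63

Unrestricted: C(9,3) = 84 ways to pick any 3 of the 9.
Subtract selections that omit an entire group: no tenors → C(6,3) = 20; no basses → C(3,3) = 1.
Both groups omitted at once is impossible, so 84 − 21 = 63.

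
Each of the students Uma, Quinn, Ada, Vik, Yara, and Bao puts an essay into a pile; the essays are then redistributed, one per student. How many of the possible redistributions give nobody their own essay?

265

This is the derangement count D_6: permutations of 6 items with no fixed point.
By inclusion–exclusion this is Σ_{j=0}^{6} (−1)^j C(6,j)·(6−j)!.
Computing: 720 − 720 + 360 − 120 + 30 − 6 + 1 = 265.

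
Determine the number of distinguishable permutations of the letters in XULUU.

20

XULUU has 5 letters with U appearing 3 times.
Dividing 5! = 120 by 3! = 6 for the repeated letters gives 20.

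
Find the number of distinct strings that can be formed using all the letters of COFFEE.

The 6 letters of COFFEE have repeats: E appearing twice and F appearing twice.
So there are 6! / (2!·2!) = 180 distinguishable arrangements.

180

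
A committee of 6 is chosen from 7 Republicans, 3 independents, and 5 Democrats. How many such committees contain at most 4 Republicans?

4830

Split by how many Republicans are chosen (0 through 4).
Sum: C(7,0)·C(8,6) + C(7,1)·C(8,5) + C(7,2)·C(8,4) + C(7,3)·C(8,3) + C(7,4)·C(8,2) = 28 + 392 + 1470 + 1960 + 980 = 4830.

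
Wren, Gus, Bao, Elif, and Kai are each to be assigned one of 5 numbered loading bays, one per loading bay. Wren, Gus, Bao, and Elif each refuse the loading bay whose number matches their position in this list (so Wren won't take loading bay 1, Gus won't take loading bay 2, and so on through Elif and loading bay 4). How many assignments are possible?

53

Let Aᵢ (for 1 ≤ i ≤ 4) be the placements that put person i in their forbidden loading bay. Any j of these fix j positions, leaving (5−j)! ways to fill the rest, and there are C(4,j) ways to pick which j.
By inclusion–exclusion, the number of valid placements is Σ_{j=0}^{4} (−1)^j C(4,j)·(5−j)!.
Computing: 120 − 96 + 36 − 8 + 1 = 53.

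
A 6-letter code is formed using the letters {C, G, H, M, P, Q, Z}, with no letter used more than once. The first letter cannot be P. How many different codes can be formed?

4320

The first letter has 7−1 = 6 choices (anything except P).
The remaining 5 letters are filled from the other 6 symbols without repetition: 6 × 5 × 4 × 3 × 2 = 720.
Total: 6 × 720 = 4320.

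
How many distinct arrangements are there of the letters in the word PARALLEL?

PARALLEL has 8 letters with A appearing twice and L appearing 3 times.
The number of distinct arrangements is 8!/(3!·2!) = 40320/12 = 3360.

3360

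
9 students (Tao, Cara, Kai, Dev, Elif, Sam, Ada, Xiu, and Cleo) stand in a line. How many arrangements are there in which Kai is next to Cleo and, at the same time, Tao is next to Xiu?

Treat {Kai,Cleo} as one block (2 orders) and {Tao,Xiu} as another (2 orders).
That leaves 7 units to arrange: 2 × 2 × 7! = 4 × 5040 = 20160.

20160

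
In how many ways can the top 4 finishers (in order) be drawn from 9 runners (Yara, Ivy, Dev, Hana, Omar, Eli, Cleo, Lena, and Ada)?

This is an ordered selection of 4 from 9: P(9,4).
That gives 9 × 8 × 7 × 6 = 3024.

3024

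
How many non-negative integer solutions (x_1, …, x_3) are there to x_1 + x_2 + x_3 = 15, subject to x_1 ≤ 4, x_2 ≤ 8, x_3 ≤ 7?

Ignoring the caps, the number of non-negative solutions to x_1+…+x_3 = 15 is C(17,2) = 136.
Subtract solutions that violate a single cap (substitute x_i' = x_i − (cap_i+1)): x_1 ≥ 5 gives C(12,2) = 66; x_2 ≥ 9 gives C(8,2) = 28; x_3 ≥ 8 gives C(9,2) = 36. Together 130.
Add back pairs where two caps are both exceeded: 3 + 6 + 0 = 9.
By inclusion–exclusion the count is 136 − 130 + 9 = 15.

15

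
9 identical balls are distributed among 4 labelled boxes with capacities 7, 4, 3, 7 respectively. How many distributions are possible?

122

Without the upper bounds there are C(12,3) = 220 ways to split 9 among 4 boxes.
Subtract solutions that violate a single cap (substitute x_i' = x_i − (cap_i+1)): x_1 ≥ 8 gives C(4,3) = 4; x_2 ≥ 5 gives C(7,3) = 35; x_3 ≥ 4 gives C(8,3) = 56; x_4 ≥ 8 gives C(4,3) = 4. Together 99.
Add back pairs where two caps are both exceeded: 0 + 0 + 0 + 1 + 0 + 0 = 1.
By inclusion–exclusion the count is 220 − 99 + 1 = 122.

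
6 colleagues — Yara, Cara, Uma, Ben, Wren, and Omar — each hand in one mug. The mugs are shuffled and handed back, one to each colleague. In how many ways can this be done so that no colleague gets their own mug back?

265

This is the derangement count D_6: permutations of 6 items with no fixed point.
By inclusion–exclusion this is Σ_{j=0}^{6} (−1)^j C(6,j)·(6−j)!.
Computing: 720 − 720 + 360 − 120 + 30 − 6 + 1 = 265.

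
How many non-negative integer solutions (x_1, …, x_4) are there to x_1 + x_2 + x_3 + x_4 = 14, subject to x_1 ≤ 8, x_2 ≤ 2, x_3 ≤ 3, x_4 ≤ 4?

19

Ignoring the caps, the number of non-negative solutions to x_1+…+x_4 = 14 is C(17,3) = 680.
Subtract solutions that violate a single cap (substitute x_i' = x_i − (cap_i+1)): x_1 ≥ 9 gives C(8,3) = 56; x_2 ≥ 3 gives C(14,3) = 364; x_3 ≥ 4 gives C(13,3) = 286; x_4 ≥ 5 gives C(12,3) = 220. Together 926.
Add back pairs where two caps are both exceeded: 10 + 4 + 1 + 120 + 84 + 56 = 275.
Subtract triples: 0 + 0 + 0 + 10 = 10.
By inclusion–exclusion the count is 680 − 926 + 275 − 10 = 19.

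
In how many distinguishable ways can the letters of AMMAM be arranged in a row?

10

Letter multiplicities in AMMAM: A×2, M×3.
Dividing 5! = 120 by 3!·2! = 12 for the repeated letters gives 10.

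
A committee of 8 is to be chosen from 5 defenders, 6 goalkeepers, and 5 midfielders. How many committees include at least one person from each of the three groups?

12495

Total 8-person selections from all 16: C(16,8) = 12870.
Selections missing a whole group: no defenders → C(11,8) = 165; no goalkeepers → C(10,8) = 45; no midfielders → C(11,8) = 165.
Add back selections omitting two groups (i.e. drawn from a single group): C(5,8) + C(6,8) + C(5,8) = 0.
By inclusion–exclusion: 12870 − 375 + 0 = 12495.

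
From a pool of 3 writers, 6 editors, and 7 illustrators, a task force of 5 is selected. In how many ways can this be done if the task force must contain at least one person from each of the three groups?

2730

Total 5-person selections from all 16: C(16,5) = 4368.
Subtract selections that omit an entire group: no writers → C(13,5) = 1287; no editors → C(10,5) = 252; no illustrators → C(9,5) = 126.
Add back selections omitting two groups (i.e. drawn from a single group): C(3,5) + C(6,5) + C(7,5) = 27.
By inclusion–exclusion: 4368 − 1665 + 27 = 2730.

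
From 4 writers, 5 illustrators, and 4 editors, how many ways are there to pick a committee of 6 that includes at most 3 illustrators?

1568

Split by how many illustrators are chosen (0 through 3).
Sum: C(5,0)·C(8,6) + C(5,1)·C(8,5) + C(5,2)·C(8,4) + C(5,3)·C(8,3) = 28 + 280 + 700 + 560 = 1568.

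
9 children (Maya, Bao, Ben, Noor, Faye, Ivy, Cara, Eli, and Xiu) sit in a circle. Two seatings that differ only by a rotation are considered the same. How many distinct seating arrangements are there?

Around a circle, 9 distinct people have 9!/9 = (8)! = 40320 rotationally distinct seatings.

40320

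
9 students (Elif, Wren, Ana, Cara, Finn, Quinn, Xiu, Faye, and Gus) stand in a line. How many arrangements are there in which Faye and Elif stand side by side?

Place the 7 others and the Faye-Elif pair as 8 objects in a line; the pair has 2 internal arrangements.
So the count is 2·(8)! = 80640.

80640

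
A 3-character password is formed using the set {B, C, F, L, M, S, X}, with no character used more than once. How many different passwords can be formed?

210

With no repetition, fill the 3 characters in order: 7 choices, then 6, down to 5.
7 × 6 × 5 = 210.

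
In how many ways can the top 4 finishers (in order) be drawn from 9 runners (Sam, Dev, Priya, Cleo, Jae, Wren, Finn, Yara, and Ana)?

This is an ordered selection of 4 from 9: P(9,4).
That gives 9 × 8 × 7 × 6 = 3024.

3024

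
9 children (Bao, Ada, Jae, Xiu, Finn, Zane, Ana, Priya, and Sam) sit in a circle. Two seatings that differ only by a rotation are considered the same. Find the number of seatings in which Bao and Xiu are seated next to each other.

Treat {Bao, Xiu} as one unit (2 internal orders) and seat the resulting 8 units around the table: (7)! circular arrangements.
So 2 × (7)! = 2 × 5040 = 10080.

10080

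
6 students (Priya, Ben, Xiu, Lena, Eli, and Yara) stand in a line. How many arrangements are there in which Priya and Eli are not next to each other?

There are 6! = 720 arrangements in all. If Priya and Eli are adjacent, merging them into one block gives 2·(5)! = 240 arrangements.
Complementary counting: 720 − 240 = 480.

480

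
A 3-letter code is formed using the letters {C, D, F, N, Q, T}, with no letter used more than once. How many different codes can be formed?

Choose and order 3 of the 6 symbols: the first letter has 6 options, the next 5, then 4.
That product is 6 × 5 × 4 = 120.

120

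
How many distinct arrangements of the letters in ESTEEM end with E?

60

Fix E in the last position and arrange the remaining 5 letters.
Those 5 letters have E appearing twice, giving (5)!/(2!) = 60.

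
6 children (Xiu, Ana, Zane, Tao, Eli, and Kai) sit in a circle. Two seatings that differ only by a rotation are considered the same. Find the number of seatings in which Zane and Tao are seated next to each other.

Glue Zane and Tao into a block (2 internal orders). Seating 5 units around a circle gives (4)! arrangements.
So 2 × (4)! = 2 × 24 = 48.

48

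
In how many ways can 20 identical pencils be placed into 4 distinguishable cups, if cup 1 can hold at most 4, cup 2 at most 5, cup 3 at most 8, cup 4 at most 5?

10

Ignoring the caps, the number of non-negative solutions to x_1+…+x_4 = 20 is C(23,3) = 1771.
Subtract solutions that violate a single cap (substitute x_i' = x_i − (cap_i+1)): x_1 ≥ 5 gives C(18,3) = 816; x_2 ≥ 6 gives C(17,3) = 680; x_3 ≥ 9 gives C(14,3) = 364; x_4 ≥ 6 gives C(17,3) = 680. Together 2540.
Add back pairs where two caps are both exceeded: 220 + 84 + 220 + 56 + 165 + 56 = 801.
Subtract triples: 1 + 20 + 1 + 0 = 22.
By inclusion–exclusion the count is 1771 − 2540 + 801 − 22 = 10.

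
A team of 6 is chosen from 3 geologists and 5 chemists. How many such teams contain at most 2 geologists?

18

Split by how many geologists are chosen (0 through 2).
Sum: C(3,0)·C(5,6) + C(3,1)·C(5,5) + C(3,2)·C(5,4) = 0 + 3 + 15 = 18.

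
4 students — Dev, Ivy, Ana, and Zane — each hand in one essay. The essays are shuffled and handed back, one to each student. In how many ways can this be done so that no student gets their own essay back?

9

Let Aᵢ be the assignments in which student i gets their own essay. We want the size of the complement of A₁∪…∪A_4.
By inclusion–exclusion this is Σ_{j=0}^{4} (−1)^j C(4,j)·(4−j)!.
Computing: 24 − 24 + 12 − 4 + 1 = 9.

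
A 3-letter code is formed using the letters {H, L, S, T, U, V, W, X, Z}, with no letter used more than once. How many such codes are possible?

This is a permutation of 3 out of 9: P(9,3) = 9!/6!.
That product is 9 × 8 × 7 = 504.

504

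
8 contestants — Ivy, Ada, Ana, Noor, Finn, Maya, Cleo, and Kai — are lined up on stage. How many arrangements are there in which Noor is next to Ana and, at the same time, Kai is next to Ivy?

2880

Treat {Noor,Ana} as one block (2 orders) and {Kai,Ivy} as another (2 orders).
That leaves 6 units to arrange: 2 × 2 × 6! = 4 × 720 = 2880.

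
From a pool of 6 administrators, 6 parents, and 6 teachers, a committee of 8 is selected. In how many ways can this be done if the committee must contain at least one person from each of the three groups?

Total 8-person selections from all 18: C(18,8) = 43758.
Subtract selections that omit an entire group: no administrators → C(12,8) = 495; no parents → C(12,8) = 495; no teachers → C(12,8) = 495.
Add back selections omitting two groups (i.e. drawn from a single group): C(6,8) + C(6,8) + C(6,8) = 0.
By inclusion–exclusion: 43758 − 1485 + 0 = 42273.

42273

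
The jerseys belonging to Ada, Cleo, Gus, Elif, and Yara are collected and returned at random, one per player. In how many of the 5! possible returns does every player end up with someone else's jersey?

44

Let Aᵢ be the assignments in which player i gets their old jersey. We want the size of the complement of A₁∪…∪A_5.
By inclusion–exclusion this is Σ_{j=0}^{5} (−1)^j C(5,j)·(5−j)!.
Computing: 120 − 120 + 60 − 20 + 5 − 1 = 44.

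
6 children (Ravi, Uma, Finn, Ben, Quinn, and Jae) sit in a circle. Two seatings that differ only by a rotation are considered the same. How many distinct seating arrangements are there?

120

Fix one person's seat to break rotational symmetry; the remaining 5 people can be arranged in (5)! = 120 ways.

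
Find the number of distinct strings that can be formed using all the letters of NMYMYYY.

The 7 letters of NMYMYYY have repeats: M appearing twice and Y appearing 4 times.
The number of distinct arrangements is 7!/(4!·2!) = 5040/48 = 105.

105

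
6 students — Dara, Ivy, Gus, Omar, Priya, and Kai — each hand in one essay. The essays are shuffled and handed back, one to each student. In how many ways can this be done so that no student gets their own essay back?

Let Aᵢ be the assignments in which student i gets their own essay. We want the size of the complement of A₁∪…∪A_6.
By inclusion–exclusion this is Σ_{j=0}^{6} (−1)^j C(6,j)·(6−j)!.
Computing: 720 − 720 + 360 − 120 + 30 − 6 + 1 = 265.

265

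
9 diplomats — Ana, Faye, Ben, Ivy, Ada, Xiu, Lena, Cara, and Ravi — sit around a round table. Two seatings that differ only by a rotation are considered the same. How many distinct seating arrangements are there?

40320

Fix one person's seat to break rotational symmetry; the remaining 8 people can be arranged in (8)! = 40320 ways.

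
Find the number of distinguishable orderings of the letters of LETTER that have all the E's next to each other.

60

Treat the 2 copies of E as a single block. The multiset to arrange is then {EE, L, R, T, T}, 5 items in all.
That gives (5)!/(2!) = 60 arrangements.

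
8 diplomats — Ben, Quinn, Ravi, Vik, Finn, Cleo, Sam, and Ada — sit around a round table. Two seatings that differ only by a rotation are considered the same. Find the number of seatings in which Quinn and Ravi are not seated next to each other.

3600

All circular seatings of 8 people number (7)! = 5040.
Those with Quinn next to Ravi: fuse the pair into one unit and seat 7 units around a circle — 2·(6)! = 1440.
Subtracting, 5040 − 1440 = 3600.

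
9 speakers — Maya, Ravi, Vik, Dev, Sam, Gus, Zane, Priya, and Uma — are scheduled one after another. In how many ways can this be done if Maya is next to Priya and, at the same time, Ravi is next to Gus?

20160

Treat {Maya,Priya} as one block (2 orders) and {Ravi,Gus} as another (2 orders).
That leaves 7 units to arrange: 2 × 2 × 7! = 4 × 5040 = 20160.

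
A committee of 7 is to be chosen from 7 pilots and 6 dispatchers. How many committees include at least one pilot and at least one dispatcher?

1715

With no constraint there are C(13,7) = 1716 possible selections.
Selections missing a whole group: no pilots → C(6,7) = 0; no dispatchers → C(7,7) = 1.
Both groups omitted at once is impossible, so 1716 − 1 = 1715.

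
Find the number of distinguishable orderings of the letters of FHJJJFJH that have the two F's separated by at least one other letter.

315

There are 8!/(4!·2!·2!) = 420 arrangements of FHJJJFJH in total.
Arrangements with the F's together: treat FF as one letter, giving (7)!/(4!·2!) = 105.
Subtracting, 420 − 105 = 315 arrangements keep the F's apart.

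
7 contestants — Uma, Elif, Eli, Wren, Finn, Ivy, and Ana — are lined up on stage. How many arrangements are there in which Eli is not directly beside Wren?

There are 7! = 5040 arrangements in all. If Eli and Wren are adjacent, merging them into one block gives 2·(6)! = 1440 arrangements.
So 5040 − 1440 = 3600 arrangements keep them apart.

3600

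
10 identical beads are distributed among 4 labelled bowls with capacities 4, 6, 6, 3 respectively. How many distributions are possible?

By stars and bars, unrestricted non-negative solutions to x_1+…+x_4 = 10 number C(10+3,3) = 286.
Subtract solutions that violate a single cap (substitute x_i' = x_i − (cap_i+1)): x_1 ≥ 5 gives C(8,3) = 56; x_2 ≥ 7 gives C(6,3) = 20; x_3 ≥ 7 gives C(6,3) = 20; x_4 ≥ 4 gives C(9,3) = 84. Together 180.
Add back pairs where two caps are both exceeded: 0 + 0 + 4 + 0 + 0 + 0 = 4.
By inclusion–exclusion the count is 286 − 180 + 4 = 110.

110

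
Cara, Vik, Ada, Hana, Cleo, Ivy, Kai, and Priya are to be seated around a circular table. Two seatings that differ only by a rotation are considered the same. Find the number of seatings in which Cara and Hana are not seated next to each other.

3600

All circular seatings of 8 people number (7)! = 5040.
Seatings with Cara beside Hana: treat them as a block with 2 internal orders, giving 2 × (6)! = 1440.
Subtracting, 5040 − 1440 = 3600.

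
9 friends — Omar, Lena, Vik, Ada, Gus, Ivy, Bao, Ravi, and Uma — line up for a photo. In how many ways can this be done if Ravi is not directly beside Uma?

282240

Of the 9! = 362880 arrangements, those with Ravi and Uma adjacent number 2 × 8! = 80640 (treat the pair as a block with 2 internal orders).
So 362880 − 80640 = 282240 arrangements keep them apart.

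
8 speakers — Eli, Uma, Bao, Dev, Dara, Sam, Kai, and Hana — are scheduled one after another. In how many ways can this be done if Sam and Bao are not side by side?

30240

Of the 8! = 40320 arrangements, those with Sam and Bao adjacent number 2 × 7! = 10080 (treat the pair as a block with 2 internal orders).
Complementary counting: 40320 − 10080 = 30240.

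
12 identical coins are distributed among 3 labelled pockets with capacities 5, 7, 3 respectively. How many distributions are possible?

Without the upper bounds there are C(14,2) = 91 ways to split 12 among 3 pockets.
Subtract solutions that violate a single cap (substitute x_i' = x_i − (cap_i+1)): x_1 ≥ 6 gives C(8,2) = 28; x_2 ≥ 8 gives C(6,2) = 15; x_3 ≥ 4 gives C(10,2) = 45. Together 88.
Add back pairs where two caps are both exceeded: 0 + 6 + 1 = 7.
By inclusion–exclusion the count is 91 − 88 + 7 = 10.

10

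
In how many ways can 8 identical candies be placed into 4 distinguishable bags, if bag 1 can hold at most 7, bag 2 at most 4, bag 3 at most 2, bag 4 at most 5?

79

Without the upper bounds there are C(11,3) = 165 ways to split 8 among 4 bags.
Subtract solutions that violate a single cap (substitute x_i' = x_i − (cap_i+1)): x_1 ≥ 8 gives C(3,3) = 1; x_2 ≥ 5 gives C(6,3) = 20; x_3 ≥ 3 gives C(8,3) = 56; x_4 ≥ 6 gives C(5,3) = 10. Together 87.
Add back pairs where two caps are both exceeded: 0 + 0 + 0 + 1 + 0 + 0 = 1.
By inclusion–exclusion the count is 165 − 87 + 1 = 79.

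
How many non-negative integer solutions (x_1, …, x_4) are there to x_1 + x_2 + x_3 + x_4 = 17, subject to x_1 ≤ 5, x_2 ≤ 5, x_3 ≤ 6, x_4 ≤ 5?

Ignoring the caps, the number of non-negative solutions to x_1+…+x_4 = 17 is C(20,3) = 1140.
Subtract solutions that violate a single cap (substitute x_i' = x_i − (cap_i+1)): x_1 ≥ 6 gives C(14,3) = 364; x_2 ≥ 6 gives C(14,3) = 364; x_3 ≥ 7 gives C(13,3) = 286; x_4 ≥ 6 gives C(14,3) = 364. Together 1378.
Add back pairs where two caps are both exceeded: 56 + 35 + 56 + 35 + 56 + 35 = 273.
By inclusion–exclusion the count is 1140 − 1378 + 273 = 35.

35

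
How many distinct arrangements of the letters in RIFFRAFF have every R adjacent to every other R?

Treat the 2 copies of R as a single block. The multiset to arrange is then {RR, A, F, F, F, F, I}, 7 items in all.
That gives (7)!/(4!) = 210 arrangements.

210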